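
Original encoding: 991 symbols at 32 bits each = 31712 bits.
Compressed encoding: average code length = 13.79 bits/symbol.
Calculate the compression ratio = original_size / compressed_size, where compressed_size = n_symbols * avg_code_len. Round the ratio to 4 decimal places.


original_size = n_symbols * orig_bits = 991 * 32 = 31712 bits
compressed_size = n_symbols * avg_code_len = 991 * 13.79 = 13665.89 bits
ratio = original_size / compressed_size = 31712 / 13665.89 = 2.3205

Compression ratio = 2.3205


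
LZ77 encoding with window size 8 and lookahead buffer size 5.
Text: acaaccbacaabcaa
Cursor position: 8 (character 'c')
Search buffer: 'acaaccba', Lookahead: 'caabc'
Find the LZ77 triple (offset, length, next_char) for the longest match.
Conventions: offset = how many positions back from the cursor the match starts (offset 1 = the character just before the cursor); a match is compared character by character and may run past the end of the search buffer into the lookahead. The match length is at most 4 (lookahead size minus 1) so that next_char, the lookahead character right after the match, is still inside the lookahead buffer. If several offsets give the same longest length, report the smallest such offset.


Try each offset into the search buffer:
  offset=1 (pos 7, char 'a'): match length 0
  offset=2 (pos 6, char 'b'): match length 0
  offset=3 (pos 5, char 'c'): match length 1
  offset=4 (pos 4, char 'c'): match length 1
  offset=5 (pos 3, char 'a'): match length 0
  offset=6 (pos 2, char 'a'): match length 0
  offset=7 (pos 1, char 'c'): match length 3
  offset=8 (pos 0, char 'a'): match length 0
Longest match has length 3 at offset 7.
next_char = character at position 8 + 3 = 11 -> 'b'

Best match: offset=7, length=3 (matching 'caa' starting at position 1)
LZ77 triple: (7, 3, 'b')


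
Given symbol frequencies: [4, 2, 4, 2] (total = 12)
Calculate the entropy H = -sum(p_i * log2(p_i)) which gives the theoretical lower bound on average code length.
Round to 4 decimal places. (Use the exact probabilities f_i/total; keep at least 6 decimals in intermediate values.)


Per-symbol terms -p_i * log2(p_i) with p_i = f_i/12:
  p = 4/12 = 0.333333: log2(p) = -1.584963, -p*log2(p) = 0.528321
  p = 2/12 = 0.166667: log2(p) = -2.584963, -p*log2(p) = 0.430827
  p = 4/12 = 0.333333: log2(p) = -1.584963, -p*log2(p) = 0.528321
  p = 2/12 = 0.166667: log2(p) = -2.584963, -p*log2(p) = 0.430827
H = 0.528321 + 0.430827 + 0.528321 + 0.430827 = 1.918296

H = 1.9183 bits/symbol


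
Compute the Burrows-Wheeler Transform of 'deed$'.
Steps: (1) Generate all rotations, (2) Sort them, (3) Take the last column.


Rotations (sorted):
  0: $deed -> last char: d
  1: d$dee -> last char: e
  2: deed$ -> last char: $
  3: ed$de -> last char: e
  4: eed$d -> last char: d


BWT = de$ed


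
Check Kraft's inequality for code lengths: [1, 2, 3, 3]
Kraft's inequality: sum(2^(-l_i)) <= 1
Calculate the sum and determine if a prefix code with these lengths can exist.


Sum = 2^(-1) + 2^(-2) + 2^(-3) + 2^(-3)
    = 0.5 + 0.25 + 0.125 + 0.125
    = 8/8 = 1.0
Since 1.0 <= 1, Kraft's inequality IS satisfied.
A prefix code with these lengths CAN exist.

Kraft sum = 1.0. Satisfied.


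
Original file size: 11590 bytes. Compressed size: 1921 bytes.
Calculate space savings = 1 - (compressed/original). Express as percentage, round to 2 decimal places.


ratio = compressed/original = 1921/11590 = 0.165746
savings = 1 - ratio = 1 - 0.165746 = 0.834254
as a percentage: 0.834254 * 100 = 83.43%

Space savings = 1 - 1921/11590 = 83.43%


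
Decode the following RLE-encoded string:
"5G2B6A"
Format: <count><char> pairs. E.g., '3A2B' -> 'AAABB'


Expanding each <count><char> pair:
  5G -> 'GGGGG'
  2B -> 'BB'
  6A -> 'AAAAAA'

Decoded = GGGGGBBAAAAAA


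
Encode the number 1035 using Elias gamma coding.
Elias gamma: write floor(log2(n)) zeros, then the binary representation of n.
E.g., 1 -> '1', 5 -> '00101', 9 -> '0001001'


num_bits = floor(log2(1035)) + 1 = 11
leading_zeros = num_bits - 1 = 10
binary(1035) = 10000001011

Elias gamma(1035) = '0000000000' + '10000001011' = 000000000010000001011 (21 bits)


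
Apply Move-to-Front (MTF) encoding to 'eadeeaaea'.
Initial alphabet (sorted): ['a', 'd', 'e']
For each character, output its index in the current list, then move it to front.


MTF encoding:
'e': index 2 in ['a', 'd', 'e'] -> ['e', 'a', 'd']
'a': index 1 in ['e', 'a', 'd'] -> ['a', 'e', 'd']
'd': index 2 in ['a', 'e', 'd'] -> ['d', 'a', 'e']
'e': index 2 in ['d', 'a', 'e'] -> ['e', 'd', 'a']
'e': index 0 in ['e', 'd', 'a'] -> ['e', 'd', 'a']
'a': index 2 in ['e', 'd', 'a'] -> ['a', 'e', 'd']
'a': index 0 in ['a', 'e', 'd'] -> ['a', 'e', 'd']
'e': index 1 in ['a', 'e', 'd'] -> ['e', 'a', 'd']
'a': index 1 in ['e', 'a', 'd'] -> ['a', 'e', 'd']


Output: [2, 1, 2, 2, 0, 2, 0, 1, 1]


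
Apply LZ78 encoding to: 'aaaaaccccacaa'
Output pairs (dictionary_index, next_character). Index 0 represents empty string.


LZ78 encoding steps:
Dictionary: {0: ''}
Step 1: w='' (idx 0), next='a' -> output (0, 'a'), add 'a' as idx 1
Step 2: w='a' (idx 1), next='a' -> output (1, 'a'), add 'aa' as idx 2
Step 3: w='aa' (idx 2), next='c' -> output (2, 'c'), add 'aac' as idx 3
Step 4: w='' (idx 0), next='c' -> output (0, 'c'), add 'c' as idx 4
Step 5: w='c' (idx 4), next='c' -> output (4, 'c'), add 'cc' as idx 5
Step 6: w='a' (idx 1), next='c' -> output (1, 'c'), add 'ac' as idx 6
Step 7: w='aa' (idx 2), end of input -> output (2, '')


Encoded: [(0, 'a'), (1, 'a'), (2, 'c'), (0, 'c'), (4, 'c'), (1, 'c'), (2, '')]


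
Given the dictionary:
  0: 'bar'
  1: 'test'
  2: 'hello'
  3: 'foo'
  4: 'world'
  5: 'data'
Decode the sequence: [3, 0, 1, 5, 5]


Look up each index in the dictionary:
  3 -> 'foo'
  0 -> 'bar'
  1 -> 'test'
  5 -> 'data'
  5 -> 'data'

Decoded: "foo bar test data data"


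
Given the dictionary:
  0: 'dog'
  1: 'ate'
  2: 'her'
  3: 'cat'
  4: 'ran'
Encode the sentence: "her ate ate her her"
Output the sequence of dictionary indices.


Look up each word in the dictionary:
  'her' -> 2
  'ate' -> 1
  'ate' -> 1
  'her' -> 2
  'her' -> 2

Encoded: [2, 1, 1, 2, 2]


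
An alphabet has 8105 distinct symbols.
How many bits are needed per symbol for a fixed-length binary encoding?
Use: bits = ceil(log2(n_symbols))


log2(8105) = 12.9846
Bracket: 2^12 = 4096 < 8105 <= 2^13 = 8192
So ceil(log2(8105)) = 13

bits = ceil(log2(8105)) = ceil(12.9846) = 13 bits


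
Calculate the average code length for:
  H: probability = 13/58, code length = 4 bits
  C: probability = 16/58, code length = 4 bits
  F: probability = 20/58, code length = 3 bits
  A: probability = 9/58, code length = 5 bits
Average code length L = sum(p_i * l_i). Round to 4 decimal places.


Weighted contributions p_i * l_i:
  H: (13/58) * 4 = 52/58
  C: (16/58) * 4 = 64/58
  F: (20/58) * 3 = 60/58
  A: (9/58) * 5 = 45/58
Sum = (52 + 64 + 60 + 45)/58 = 221/58

L = 221/58 = 3.8103 bits/symbol


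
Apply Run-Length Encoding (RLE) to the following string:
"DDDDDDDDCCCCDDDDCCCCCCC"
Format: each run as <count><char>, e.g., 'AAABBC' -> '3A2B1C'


Scanning runs left to right:
  i=0: run of 'D' x 8 -> '8D'
  i=8: run of 'C' x 4 -> '4C'
  i=12: run of 'D' x 4 -> '4D'
  i=16: run of 'C' x 7 -> '7C'

RLE = 8D4C4D7C


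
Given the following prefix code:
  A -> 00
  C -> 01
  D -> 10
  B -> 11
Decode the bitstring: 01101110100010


Decoding step by step:
Bits 01 -> C
Bits 10 -> D
Bits 11 -> B
Bits 10 -> D
Bits 10 -> D
Bits 00 -> A
Bits 10 -> D


Decoded message: CDBDDAD


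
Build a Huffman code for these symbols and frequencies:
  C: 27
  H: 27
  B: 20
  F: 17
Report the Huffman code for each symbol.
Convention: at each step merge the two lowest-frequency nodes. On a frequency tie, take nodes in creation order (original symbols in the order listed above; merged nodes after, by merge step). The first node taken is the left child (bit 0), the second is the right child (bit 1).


Huffman tree construction:
Step 1: Merge F(17) + B(20) = 37
Step 2: Merge C(27) + H(27) = 54
Step 3: Merge (F+B)(37) + (C+H)(54) = 91
Read each symbol's code off the tree from the root (left child = 0, right child = 1).

Codes:
  C: 10 (length 2)
  H: 11 (length 2)
  B: 01 (length 2)
  F: 00 (length 2)
Average code length: 182/91 = 2.0000 bits/symbol


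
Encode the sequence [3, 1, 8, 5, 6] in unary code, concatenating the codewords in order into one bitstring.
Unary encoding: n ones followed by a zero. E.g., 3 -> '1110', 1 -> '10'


Encode each number as n ones followed by a terminating 0:
  3 -> 1110 (4 bits)
  1 -> 10 (2 bits)
  8 -> 111111110 (9 bits)
  5 -> 111110 (6 bits)
  6 -> 1111110 (7 bits)
Total length = 4 + 2 + 9 + 6 + 7 = 28 bits.

Unary([3, 1, 8, 5, 6]) = 1110101111111101111101111110 (28 bits)


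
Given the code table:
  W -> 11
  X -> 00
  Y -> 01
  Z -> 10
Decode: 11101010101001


Decoding:
11 -> W
10 -> Z
10 -> Z
10 -> Z
10 -> Z
10 -> Z
01 -> Y


Result: WZZZZZY


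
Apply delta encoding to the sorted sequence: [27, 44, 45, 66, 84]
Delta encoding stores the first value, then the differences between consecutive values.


First value: 27
Deltas:
  44 - 27 = 17
  45 - 44 = 1
  66 - 45 = 21
  84 - 66 = 18


Delta encoded: [27, 17, 1, 21, 18]


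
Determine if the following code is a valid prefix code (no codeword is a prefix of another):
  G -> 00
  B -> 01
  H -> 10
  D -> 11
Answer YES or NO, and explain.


Checking each pair (does one codeword prefix another?):
  G='00' vs B='01': no prefix
  G='00' vs H='10': no prefix
  G='00' vs D='11': no prefix
  B='01' vs G='00': no prefix
  B='01' vs H='10': no prefix
  B='01' vs D='11': no prefix
  H='10' vs G='00': no prefix
  H='10' vs B='01': no prefix
  H='10' vs D='11': no prefix
  D='11' vs G='00': no prefix
  D='11' vs B='01': no prefix
  D='11' vs H='10': no prefix
No violation found over all pairs.

YES -- this is a valid prefix code. No codeword is a prefix of any other codeword.


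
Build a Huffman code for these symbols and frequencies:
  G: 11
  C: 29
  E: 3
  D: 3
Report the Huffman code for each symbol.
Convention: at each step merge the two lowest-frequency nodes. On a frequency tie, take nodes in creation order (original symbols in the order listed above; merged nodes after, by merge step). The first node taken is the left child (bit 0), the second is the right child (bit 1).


Huffman tree construction:
Step 1: Merge E(3) + D(3) = 6
Step 2: Merge (E+D)(6) + G(11) = 17
Step 3: Merge ((E+D)+G)(17) + C(29) = 46
Read each symbol's code off the tree from the root (left child = 0, right child = 1).

Codes:
  G: 01 (length 2)
  C: 1 (length 1)
  E: 000 (length 3)
  D: 001 (length 3)
Average code length: 69/46 = 1.5000 bits/symbol


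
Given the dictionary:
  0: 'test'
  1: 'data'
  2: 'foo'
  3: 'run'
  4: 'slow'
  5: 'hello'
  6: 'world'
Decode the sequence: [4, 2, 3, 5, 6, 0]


Look up each index in the dictionary:
  4 -> 'slow'
  2 -> 'foo'
  3 -> 'run'
  5 -> 'hello'
  6 -> 'world'
  0 -> 'test'

Decoded: "slow foo run hello world test"


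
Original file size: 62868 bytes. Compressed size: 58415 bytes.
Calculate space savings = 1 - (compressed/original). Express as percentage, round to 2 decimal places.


ratio = compressed/original = 58415/62868 = 0.929169
savings = 1 - ratio = 1 - 0.929169 = 0.070831
as a percentage: 0.070831 * 100 = 7.08%

Space savings = 1 - 58415/62868 = 7.08%


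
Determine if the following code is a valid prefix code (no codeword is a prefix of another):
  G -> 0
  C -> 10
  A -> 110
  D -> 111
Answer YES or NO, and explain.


Checking each pair (does one codeword prefix another?):
  G='0' vs C='10': no prefix
  G='0' vs A='110': no prefix
  G='0' vs D='111': no prefix
  C='10' vs G='0': no prefix
  C='10' vs A='110': no prefix
  C='10' vs D='111': no prefix
  A='110' vs G='0': no prefix
  A='110' vs C='10': no prefix
  A='110' vs D='111': no prefix
  D='111' vs G='0': no prefix
  D='111' vs C='10': no prefix
  D='111' vs A='110': no prefix
No violation found over all pairs.

YES -- this is a valid prefix code. No codeword is a prefix of any other codeword.


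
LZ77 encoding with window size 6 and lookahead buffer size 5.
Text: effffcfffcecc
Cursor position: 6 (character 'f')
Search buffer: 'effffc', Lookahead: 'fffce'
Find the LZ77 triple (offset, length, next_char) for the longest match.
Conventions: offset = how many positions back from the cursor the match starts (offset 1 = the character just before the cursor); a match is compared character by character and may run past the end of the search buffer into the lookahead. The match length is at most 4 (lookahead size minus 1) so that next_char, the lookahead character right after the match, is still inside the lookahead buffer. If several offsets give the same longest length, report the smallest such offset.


Try each offset into the search buffer:
  offset=1 (pos 5, char 'c'): match length 0
  offset=2 (pos 4, char 'f'): match length 1
  offset=3 (pos 3, char 'f'): match length 2
  offset=4 (pos 2, char 'f'): match length 4
  offset=5 (pos 1, char 'f'): match length 3
  offset=6 (pos 0, char 'e'): match length 0
Longest match has length 4 at offset 4.
next_char = character at position 6 + 4 = 10 -> 'e'

Best match: offset=4, length=4 (matching 'fffc' starting at position 2)
LZ77 triple: (4, 4, 'e')


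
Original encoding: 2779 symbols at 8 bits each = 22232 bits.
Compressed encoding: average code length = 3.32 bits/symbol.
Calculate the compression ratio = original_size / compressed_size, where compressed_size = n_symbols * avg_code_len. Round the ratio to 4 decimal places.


original_size = n_symbols * orig_bits = 2779 * 8 = 22232 bits
compressed_size = n_symbols * avg_code_len = 2779 * 3.32 = 9226.28 bits
ratio = original_size / compressed_size = 22232 / 9226.28 = 2.4096

Compression ratio = 2.4096


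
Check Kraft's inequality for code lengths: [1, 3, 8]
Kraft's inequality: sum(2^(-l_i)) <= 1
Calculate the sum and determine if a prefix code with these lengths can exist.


Sum = 2^(-1) + 2^(-3) + 2^(-8)
    = 0.5 + 0.125 + 0.00390625
    = 161/256 = 0.62890625
Since 0.62890625 <= 1, Kraft's inequality IS satisfied.
A prefix code with these lengths CAN exist.

Kraft sum = 0.62890625. Satisfied.


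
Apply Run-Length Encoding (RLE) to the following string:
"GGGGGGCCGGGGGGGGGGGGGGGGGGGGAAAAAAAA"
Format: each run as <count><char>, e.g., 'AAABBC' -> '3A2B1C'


Scanning runs left to right:
  i=0: run of 'G' x 6 -> '6G'
  i=6: run of 'C' x 2 -> '2C'
  i=8: run of 'G' x 20 -> '20G'
  i=28: run of 'A' x 8 -> '8A'

RLE = 6G2C20G8A


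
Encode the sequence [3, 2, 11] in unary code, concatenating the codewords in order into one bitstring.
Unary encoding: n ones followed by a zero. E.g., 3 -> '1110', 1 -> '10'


Encode each number as n ones followed by a terminating 0:
  3 -> 1110 (4 bits)
  2 -> 110 (3 bits)
  11 -> 111111111110 (12 bits)
Total length = 4 + 3 + 12 = 19 bits.

Unary([3, 2, 11]) = 1110110111111111110 (19 bits)


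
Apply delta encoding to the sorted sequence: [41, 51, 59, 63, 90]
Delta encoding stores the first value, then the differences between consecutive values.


First value: 41
Deltas:
  51 - 41 = 10
  59 - 51 = 8
  63 - 59 = 4
  90 - 63 = 27


Delta encoded: [41, 10, 8, 4, 27]


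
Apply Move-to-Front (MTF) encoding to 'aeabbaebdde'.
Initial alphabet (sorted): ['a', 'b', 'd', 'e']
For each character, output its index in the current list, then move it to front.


MTF encoding:
'a': index 0 in ['a', 'b', 'd', 'e'] -> ['a', 'b', 'd', 'e']
'e': index 3 in ['a', 'b', 'd', 'e'] -> ['e', 'a', 'b', 'd']
'a': index 1 in ['e', 'a', 'b', 'd'] -> ['a', 'e', 'b', 'd']
'b': index 2 in ['a', 'e', 'b', 'd'] -> ['b', 'a', 'e', 'd']
'b': index 0 in ['b', 'a', 'e', 'd'] -> ['b', 'a', 'e', 'd']
'a': index 1 in ['b', 'a', 'e', 'd'] -> ['a', 'b', 'e', 'd']
'e': index 2 in ['a', 'b', 'e', 'd'] -> ['e', 'a', 'b', 'd']
'b': index 2 in ['e', 'a', 'b', 'd'] -> ['b', 'e', 'a', 'd']
'd': index 3 in ['b', 'e', 'a', 'd'] -> ['d', 'b', 'e', 'a']
'd': index 0 in ['d', 'b', 'e', 'a'] -> ['d', 'b', 'e', 'a']
'e': index 2 in ['d', 'b', 'e', 'a'] -> ['e', 'd', 'b', 'a']


Output: [0, 3, 1, 2, 0, 1, 2, 2, 3, 0, 2]


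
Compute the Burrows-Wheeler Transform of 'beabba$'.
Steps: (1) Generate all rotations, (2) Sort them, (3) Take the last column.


Rotations (sorted):
  0: $beabba -> last char: a
  1: a$beabb -> last char: b
  2: abba$be -> last char: e
  3: ba$beab -> last char: b
  4: bba$bea -> last char: a
  5: beabba$ -> last char: $
  6: eabba$b -> last char: b


BWT = abeba$b


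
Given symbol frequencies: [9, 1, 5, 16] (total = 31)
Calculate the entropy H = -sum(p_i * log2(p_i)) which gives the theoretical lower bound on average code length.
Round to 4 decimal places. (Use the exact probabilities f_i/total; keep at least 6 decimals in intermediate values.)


Per-symbol terms -p_i * log2(p_i) with p_i = f_i/31:
  p = 9/31 = 0.290323: log2(p) = -1.784271, -p*log2(p) = 0.518014
  p = 1/31 = 0.032258: log2(p) = -4.954196, -p*log2(p) = 0.159813
  p = 5/31 = 0.161290: log2(p) = -2.632268, -p*log2(p) = 0.424559
  p = 16/31 = 0.516129: log2(p) = -0.954196, -p*log2(p) = 0.492488
H = 0.518014 + 0.159813 + 0.424559 + 0.492488 = 1.594874

H = 1.5949 bits/symbol


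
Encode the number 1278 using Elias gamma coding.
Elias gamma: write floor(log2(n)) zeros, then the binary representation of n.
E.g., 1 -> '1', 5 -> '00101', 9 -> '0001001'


num_bits = floor(log2(1278)) + 1 = 11
leading_zeros = num_bits - 1 = 10
binary(1278) = 10011111110

Elias gamma(1278) = '0000000000' + '10011111110' = 000000000010011111110 (21 bits)


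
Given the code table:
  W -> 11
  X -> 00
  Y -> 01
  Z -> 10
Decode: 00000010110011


Decoding:
00 -> X
00 -> X
00 -> X
10 -> Z
11 -> W
00 -> X
11 -> W


Result: XXXZWXW


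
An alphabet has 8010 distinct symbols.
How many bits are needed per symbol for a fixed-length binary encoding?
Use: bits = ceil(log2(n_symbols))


log2(8010) = 12.9676
Bracket: 2^12 = 4096 < 8010 <= 2^13 = 8192
So ceil(log2(8010)) = 13

bits = ceil(log2(8010)) = ceil(12.9676) = 13 bits


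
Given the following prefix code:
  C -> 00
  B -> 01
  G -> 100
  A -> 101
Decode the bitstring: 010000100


Decoding step by step:
Bits 01 -> B
Bits 00 -> C
Bits 00 -> C
Bits 100 -> G


Decoded message: BCCG


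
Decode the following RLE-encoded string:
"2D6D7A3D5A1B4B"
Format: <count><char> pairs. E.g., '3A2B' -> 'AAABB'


Expanding each <count><char> pair:
  2D -> 'DD'
  6D -> 'DDDDDD'
  7A -> 'AAAAAAA'
  3D -> 'DDD'
  5A -> 'AAAAA'
  1B -> 'B'
  4B -> 'BBBB'

Decoded = DDDDDDDDAAAAAAADDDAAAAABBBBB


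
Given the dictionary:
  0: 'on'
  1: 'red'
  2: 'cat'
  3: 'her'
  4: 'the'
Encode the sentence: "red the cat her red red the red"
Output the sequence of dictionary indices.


Look up each word in the dictionary:
  'red' -> 1
  'the' -> 4
  'cat' -> 2
  'her' -> 3
  'red' -> 1
  'red' -> 1
  'the' -> 4
  'red' -> 1

Encoded: [1, 4, 2, 3, 1, 1, 4, 1]


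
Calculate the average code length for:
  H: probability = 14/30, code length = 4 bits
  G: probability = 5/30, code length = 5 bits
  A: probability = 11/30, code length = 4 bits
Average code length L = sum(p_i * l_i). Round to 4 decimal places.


Weighted contributions p_i * l_i:
  H: (14/30) * 4 = 56/30
  G: (5/30) * 5 = 25/30
  A: (11/30) * 4 = 44/30
Sum = (56 + 25 + 44)/30 = 125/30

L = 125/30 = 4.1667 bits/symbol


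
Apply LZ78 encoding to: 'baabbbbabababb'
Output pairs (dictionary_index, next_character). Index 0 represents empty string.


LZ78 encoding steps:
Dictionary: {0: ''}
Step 1: w='' (idx 0), next='b' -> output (0, 'b'), add 'b' as idx 1
Step 2: w='' (idx 0), next='a' -> output (0, 'a'), add 'a' as idx 2
Step 3: w='a' (idx 2), next='b' -> output (2, 'b'), add 'ab' as idx 3
Step 4: w='b' (idx 1), next='b' -> output (1, 'b'), add 'bb' as idx 4
Step 5: w='b' (idx 1), next='a' -> output (1, 'a'), add 'ba' as idx 5
Step 6: w='ba' (idx 5), next='b' -> output (5, 'b'), add 'bab' as idx 6
Step 7: w='ab' (idx 3), next='b' -> output (3, 'b'), add 'abb' as idx 7


Encoded: [(0, 'b'), (0, 'a'), (2, 'b'), (1, 'b'), (1, 'a'), (5, 'b'), (3, 'b')]


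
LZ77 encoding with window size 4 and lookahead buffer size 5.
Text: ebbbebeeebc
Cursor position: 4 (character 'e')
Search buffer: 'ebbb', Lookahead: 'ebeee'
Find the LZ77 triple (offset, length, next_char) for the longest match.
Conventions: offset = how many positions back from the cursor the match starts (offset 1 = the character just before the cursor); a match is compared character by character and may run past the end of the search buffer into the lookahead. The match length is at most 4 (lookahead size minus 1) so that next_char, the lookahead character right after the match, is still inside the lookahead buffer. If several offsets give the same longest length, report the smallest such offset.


Try each offset into the search buffer:
  offset=1 (pos 3, char 'b'): match length 0
  offset=2 (pos 2, char 'b'): match length 0
  offset=3 (pos 1, char 'b'): match length 0
  offset=4 (pos 0, char 'e'): match length 2
Longest match has length 2 at offset 4.
next_char = character at position 4 + 2 = 6 -> 'e'

Best match: offset=4, length=2 (matching 'eb' starting at position 0)
LZ77 triple: (4, 2, 'e')


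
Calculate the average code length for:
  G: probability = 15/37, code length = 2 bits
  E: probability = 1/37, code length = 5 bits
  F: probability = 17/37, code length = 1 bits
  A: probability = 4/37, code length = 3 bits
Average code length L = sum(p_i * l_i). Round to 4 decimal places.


Weighted contributions p_i * l_i:
  G: (15/37) * 2 = 30/37
  E: (1/37) * 5 = 5/37
  F: (17/37) * 1 = 17/37
  A: (4/37) * 3 = 12/37
Sum = (30 + 5 + 17 + 12)/37 = 64/37

L = 64/37 = 1.7297 bits/symbol


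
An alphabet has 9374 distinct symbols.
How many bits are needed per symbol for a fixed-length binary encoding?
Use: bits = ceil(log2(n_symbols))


log2(9374) = 13.1944
Bracket: 2^13 = 8192 < 9374 <= 2^14 = 16384
So ceil(log2(9374)) = 14

bits = ceil(log2(9374)) = ceil(13.1944) = 14 bits


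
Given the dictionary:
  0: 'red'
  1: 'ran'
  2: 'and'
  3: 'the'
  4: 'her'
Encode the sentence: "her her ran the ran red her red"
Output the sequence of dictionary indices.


Look up each word in the dictionary:
  'her' -> 4
  'her' -> 4
  'ran' -> 1
  'the' -> 3
  'ran' -> 1
  'red' -> 0
  'her' -> 4
  'red' -> 0

Encoded: [4, 4, 1, 3, 1, 0, 4, 0]


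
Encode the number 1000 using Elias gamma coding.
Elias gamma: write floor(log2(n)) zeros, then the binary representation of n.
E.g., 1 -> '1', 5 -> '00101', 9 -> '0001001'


num_bits = floor(log2(1000)) + 1 = 10
leading_zeros = num_bits - 1 = 9
binary(1000) = 1111101000

Elias gamma(1000) = '000000000' + '1111101000' = 0000000001111101000 (19 bits)


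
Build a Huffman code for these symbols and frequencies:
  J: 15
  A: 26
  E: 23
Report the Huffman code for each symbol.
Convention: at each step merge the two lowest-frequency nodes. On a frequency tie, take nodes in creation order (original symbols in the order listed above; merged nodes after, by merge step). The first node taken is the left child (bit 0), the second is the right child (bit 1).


Huffman tree construction:
Step 1: Merge J(15) + E(23) = 38
Step 2: Merge A(26) + (J+E)(38) = 64
Read each symbol's code off the tree from the root (left child = 0, right child = 1).

Codes:
  J: 10 (length 2)
  A: 0 (length 1)
  E: 11 (length 2)
Average code length: 102/64 = 1.5938 bits/symbol


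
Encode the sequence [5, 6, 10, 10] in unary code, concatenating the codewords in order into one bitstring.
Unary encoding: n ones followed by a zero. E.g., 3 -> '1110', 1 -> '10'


Encode each number as n ones followed by a terminating 0:
  5 -> 111110 (6 bits)
  6 -> 1111110 (7 bits)
  10 -> 11111111110 (11 bits)
  10 -> 11111111110 (11 bits)
Total length = 6 + 7 + 11 + 11 = 35 bits.

Unary([5, 6, 10, 10]) = 11111011111101111111111011111111110 (35 bits)


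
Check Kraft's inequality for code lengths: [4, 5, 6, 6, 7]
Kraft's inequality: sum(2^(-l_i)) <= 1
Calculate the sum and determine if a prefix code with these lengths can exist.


Sum = 2^(-4) + 2^(-5) + 2^(-6) + 2^(-6) + 2^(-7)
    = 0.0625 + 0.03125 + 0.015625 + 0.015625 + 0.0078125
    = 17/128 = 0.1328125
Since 0.1328125 <= 1, Kraft's inequality IS satisfied.
A prefix code with these lengths CAN exist.

Kraft sum = 0.1328125. Satisfied.


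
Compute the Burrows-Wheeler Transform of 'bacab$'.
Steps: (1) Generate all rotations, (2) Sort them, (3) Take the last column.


Rotations (sorted):
  0: $bacab -> last char: b
  1: ab$bac -> last char: c
  2: acab$b -> last char: b
  3: b$baca -> last char: a
  4: bacab$ -> last char: $
  5: cab$ba -> last char: a


BWT = bcba$a


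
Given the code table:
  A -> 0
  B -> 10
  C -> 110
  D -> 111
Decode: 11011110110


Decoding:
110 -> C
111 -> D
10 -> B
110 -> C


Result: CDBC


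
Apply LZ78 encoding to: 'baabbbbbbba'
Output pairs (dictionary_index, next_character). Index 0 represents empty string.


LZ78 encoding steps:
Dictionary: {0: ''}
Step 1: w='' (idx 0), next='b' -> output (0, 'b'), add 'b' as idx 1
Step 2: w='' (idx 0), next='a' -> output (0, 'a'), add 'a' as idx 2
Step 3: w='a' (idx 2), next='b' -> output (2, 'b'), add 'ab' as idx 3
Step 4: w='b' (idx 1), next='b' -> output (1, 'b'), add 'bb' as idx 4
Step 5: w='bb' (idx 4), next='b' -> output (4, 'b'), add 'bbb' as idx 5
Step 6: w='b' (idx 1), next='a' -> output (1, 'a'), add 'ba' as idx 6


Encoded: [(0, 'b'), (0, 'a'), (2, 'b'), (1, 'b'), (4, 'b'), (1, 'a')]


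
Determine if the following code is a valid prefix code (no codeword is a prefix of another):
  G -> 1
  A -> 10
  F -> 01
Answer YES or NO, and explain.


Checking each pair (does one codeword prefix another?):
  G='1' vs A='10': prefix -- VIOLATION

NO -- this is NOT a valid prefix code. G (1) is a prefix of A (10).


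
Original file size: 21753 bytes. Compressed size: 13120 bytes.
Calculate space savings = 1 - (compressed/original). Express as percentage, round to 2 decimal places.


ratio = compressed/original = 13120/21753 = 0.603135
savings = 1 - ratio = 1 - 0.603135 = 0.396865
as a percentage: 0.396865 * 100 = 39.69%

Space savings = 1 - 13120/21753 = 39.69%


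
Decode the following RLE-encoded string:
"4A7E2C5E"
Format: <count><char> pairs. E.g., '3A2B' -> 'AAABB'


Expanding each <count><char> pair:
  4A -> 'AAAA'
  7E -> 'EEEEEEE'
  2C -> 'CC'
  5E -> 'EEEEE'

Decoded = AAAAEEEEEEECCEEEEE


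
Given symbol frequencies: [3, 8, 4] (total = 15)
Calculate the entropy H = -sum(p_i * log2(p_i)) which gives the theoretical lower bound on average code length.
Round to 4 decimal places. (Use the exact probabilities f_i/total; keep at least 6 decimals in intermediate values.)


Per-symbol terms -p_i * log2(p_i) with p_i = f_i/15:
  p = 3/15 = 0.200000: log2(p) = -2.321928, -p*log2(p) = 0.464386
  p = 8/15 = 0.533333: log2(p) = -0.906891, -p*log2(p) = 0.483675
  p = 4/15 = 0.266667: log2(p) = -1.906891, -p*log2(p) = 0.508504
H = 0.464386 + 0.483675 + 0.508504 = 1.456565

H = 1.4566 bits/symbol


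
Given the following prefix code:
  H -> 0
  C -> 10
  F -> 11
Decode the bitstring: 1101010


Decoding step by step:
Bits 11 -> F
Bits 0 -> H
Bits 10 -> C
Bits 10 -> C


Decoded message: FHCC


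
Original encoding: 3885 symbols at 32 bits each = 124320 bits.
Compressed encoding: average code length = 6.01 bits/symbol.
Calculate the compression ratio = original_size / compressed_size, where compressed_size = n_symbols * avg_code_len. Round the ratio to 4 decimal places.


original_size = n_symbols * orig_bits = 3885 * 32 = 124320 bits
compressed_size = n_symbols * avg_code_len = 3885 * 6.01 = 23348.85 bits
ratio = original_size / compressed_size = 124320 / 23348.85 = 5.3245

Compression ratio = 5.3245


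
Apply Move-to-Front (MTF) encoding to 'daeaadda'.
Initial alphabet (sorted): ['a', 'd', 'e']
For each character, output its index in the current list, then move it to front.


MTF encoding:
'd': index 1 in ['a', 'd', 'e'] -> ['d', 'a', 'e']
'a': index 1 in ['d', 'a', 'e'] -> ['a', 'd', 'e']
'e': index 2 in ['a', 'd', 'e'] -> ['e', 'a', 'd']
'a': index 1 in ['e', 'a', 'd'] -> ['a', 'e', 'd']
'a': index 0 in ['a', 'e', 'd'] -> ['a', 'e', 'd']
'd': index 2 in ['a', 'e', 'd'] -> ['d', 'a', 'e']
'd': index 0 in ['d', 'a', 'e'] -> ['d', 'a', 'e']
'a': index 1 in ['d', 'a', 'e'] -> ['a', 'd', 'e']


Output: [1, 1, 2, 1, 0, 2, 0, 1]


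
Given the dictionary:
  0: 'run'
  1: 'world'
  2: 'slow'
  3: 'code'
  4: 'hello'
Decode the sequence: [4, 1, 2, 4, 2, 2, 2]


Look up each index in the dictionary:
  4 -> 'hello'
  1 -> 'world'
  2 -> 'slow'
  4 -> 'hello'
  2 -> 'slow'
  2 -> 'slow'
  2 -> 'slow'

Decoded: "hello world slow hello slow slow slow"


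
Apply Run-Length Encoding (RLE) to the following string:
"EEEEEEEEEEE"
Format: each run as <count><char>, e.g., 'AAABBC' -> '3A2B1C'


Scanning runs left to right:
  i=0: run of 'E' x 11 -> '11E'

RLE = 11E


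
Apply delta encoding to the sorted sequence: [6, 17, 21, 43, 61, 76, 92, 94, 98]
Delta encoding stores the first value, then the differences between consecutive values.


First value: 6
Deltas:
  17 - 6 = 11
  21 - 17 = 4
  43 - 21 = 22
  61 - 43 = 18
  76 - 61 = 15
  92 - 76 = 16
  94 - 92 = 2
  98 - 94 = 4


Delta encoded: [6, 11, 4, 22, 18, 15, 16, 2, 4]


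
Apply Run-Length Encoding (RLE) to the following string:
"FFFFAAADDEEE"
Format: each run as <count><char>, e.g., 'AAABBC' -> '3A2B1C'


Scanning runs left to right:
  i=0: run of 'F' x 4 -> '4F'
  i=4: run of 'A' x 3 -> '3A'
  i=7: run of 'D' x 2 -> '2D'
  i=9: run of 'E' x 3 -> '3E'

RLE = 4F3A2D3E


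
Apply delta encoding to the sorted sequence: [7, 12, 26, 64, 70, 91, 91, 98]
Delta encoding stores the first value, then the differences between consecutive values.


First value: 7
Deltas:
  12 - 7 = 5
  26 - 12 = 14
  64 - 26 = 38
  70 - 64 = 6
  91 - 70 = 21
  91 - 91 = 0
  98 - 91 = 7


Delta encoded: [7, 5, 14, 38, 6, 21, 0, 7]


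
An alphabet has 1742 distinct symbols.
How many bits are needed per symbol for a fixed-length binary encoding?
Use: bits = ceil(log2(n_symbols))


log2(1742) = 10.7665
Bracket: 2^10 = 1024 < 1742 <= 2^11 = 2048
So ceil(log2(1742)) = 11

bits = ceil(log2(1742)) = ceil(10.7665) = 11 bits


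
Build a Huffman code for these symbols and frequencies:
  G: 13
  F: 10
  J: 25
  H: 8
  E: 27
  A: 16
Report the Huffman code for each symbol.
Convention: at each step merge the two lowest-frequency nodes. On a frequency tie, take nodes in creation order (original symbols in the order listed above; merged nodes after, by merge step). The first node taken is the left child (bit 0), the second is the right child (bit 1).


Huffman tree construction:
Step 1: Merge H(8) + F(10) = 18
Step 2: Merge G(13) + A(16) = 29
Step 3: Merge (H+F)(18) + J(25) = 43
Step 4: Merge E(27) + (G+A)(29) = 56
Step 5: Merge ((H+F)+J)(43) + (E+(G+A))(56) = 99
Read each symbol's code off the tree from the root (left child = 0, right child = 1).

Codes:
  G: 110 (length 3)
  F: 001 (length 3)
  J: 01 (length 2)
  H: 000 (length 3)
  E: 10 (length 2)
  A: 111 (length 3)
Average code length: 245/99 = 2.4747 bits/symbol


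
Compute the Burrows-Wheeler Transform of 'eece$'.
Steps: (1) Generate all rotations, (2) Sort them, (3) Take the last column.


Rotations (sorted):
  0: $eece -> last char: e
  1: ce$ee -> last char: e
  2: e$eec -> last char: c
  3: ece$e -> last char: e
  4: eece$ -> last char: $


BWT = eece$


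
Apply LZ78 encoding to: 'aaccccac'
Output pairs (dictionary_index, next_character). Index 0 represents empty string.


LZ78 encoding steps:
Dictionary: {0: ''}
Step 1: w='' (idx 0), next='a' -> output (0, 'a'), add 'a' as idx 1
Step 2: w='a' (idx 1), next='c' -> output (1, 'c'), add 'ac' as idx 2
Step 3: w='' (idx 0), next='c' -> output (0, 'c'), add 'c' as idx 3
Step 4: w='c' (idx 3), next='c' -> output (3, 'c'), add 'cc' as idx 4
Step 5: w='ac' (idx 2), end of input -> output (2, '')


Encoded: [(0, 'a'), (1, 'c'), (0, 'c'), (3, 'c'), (2, '')]


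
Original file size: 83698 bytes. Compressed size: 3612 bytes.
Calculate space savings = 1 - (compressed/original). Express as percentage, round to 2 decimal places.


ratio = compressed/original = 3612/83698 = 0.043155
savings = 1 - ratio = 1 - 0.043155 = 0.956845
as a percentage: 0.956845 * 100 = 95.68%

Space savings = 1 - 3612/83698 = 95.68%


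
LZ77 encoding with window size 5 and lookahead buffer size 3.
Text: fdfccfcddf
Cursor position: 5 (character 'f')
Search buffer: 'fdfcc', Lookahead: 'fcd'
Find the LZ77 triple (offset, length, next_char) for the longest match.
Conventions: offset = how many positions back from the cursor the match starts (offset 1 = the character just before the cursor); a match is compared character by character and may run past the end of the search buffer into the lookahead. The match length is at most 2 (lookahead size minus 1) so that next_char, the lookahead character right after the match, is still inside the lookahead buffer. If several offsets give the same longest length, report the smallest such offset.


Try each offset into the search buffer:
  offset=1 (pos 4, char 'c'): match length 0
  offset=2 (pos 3, char 'c'): match length 0
  offset=3 (pos 2, char 'f'): match length 2
  offset=4 (pos 1, char 'd'): match length 0
  offset=5 (pos 0, char 'f'): match length 1
Longest match has length 2 at offset 3.
next_char = character at position 5 + 2 = 7 -> 'd'

Best match: offset=3, length=2 (matching 'fc' starting at position 2)
LZ77 triple: (3, 2, 'd')


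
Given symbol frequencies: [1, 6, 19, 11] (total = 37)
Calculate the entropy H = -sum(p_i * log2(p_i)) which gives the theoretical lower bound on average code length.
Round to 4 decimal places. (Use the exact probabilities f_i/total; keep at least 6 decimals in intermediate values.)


Per-symbol terms -p_i * log2(p_i) with p_i = f_i/37:
  p = 1/37 = 0.027027: log2(p) = -5.209453, -p*log2(p) = 0.140796
  p = 6/37 = 0.162162: log2(p) = -2.624491, -p*log2(p) = 0.425593
  p = 19/37 = 0.513514: log2(p) = -0.961526, -p*log2(p) = 0.493757
  p = 11/37 = 0.297297: log2(p) = -1.750022, -p*log2(p) = 0.520277
H = 0.140796 + 0.425593 + 0.493757 + 0.520277 = 1.580423

H = 1.5804 bits/symbol


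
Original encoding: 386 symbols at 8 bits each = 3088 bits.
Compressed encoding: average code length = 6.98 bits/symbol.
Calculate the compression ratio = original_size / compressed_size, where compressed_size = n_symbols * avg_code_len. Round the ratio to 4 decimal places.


original_size = n_symbols * orig_bits = 386 * 8 = 3088 bits
compressed_size = n_symbols * avg_code_len = 386 * 6.98 = 2694.28 bits
ratio = original_size / compressed_size = 3088 / 2694.28 = 1.1461

Compression ratio = 1.1461


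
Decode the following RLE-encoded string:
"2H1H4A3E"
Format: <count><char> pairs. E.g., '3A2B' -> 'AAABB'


Expanding each <count><char> pair:
  2H -> 'HH'
  1H -> 'H'
  4A -> 'AAAA'
  3E -> 'EEE'

Decoded = HHHAAAAEEE


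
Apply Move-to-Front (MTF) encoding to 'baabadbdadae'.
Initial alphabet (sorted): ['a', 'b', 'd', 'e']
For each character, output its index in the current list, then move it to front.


MTF encoding:
'b': index 1 in ['a', 'b', 'd', 'e'] -> ['b', 'a', 'd', 'e']
'a': index 1 in ['b', 'a', 'd', 'e'] -> ['a', 'b', 'd', 'e']
'a': index 0 in ['a', 'b', 'd', 'e'] -> ['a', 'b', 'd', 'e']
'b': index 1 in ['a', 'b', 'd', 'e'] -> ['b', 'a', 'd', 'e']
'a': index 1 in ['b', 'a', 'd', 'e'] -> ['a', 'b', 'd', 'e']
'd': index 2 in ['a', 'b', 'd', 'e'] -> ['d', 'a', 'b', 'e']
'b': index 2 in ['d', 'a', 'b', 'e'] -> ['b', 'd', 'a', 'e']
'd': index 1 in ['b', 'd', 'a', 'e'] -> ['d', 'b', 'a', 'e']
'a': index 2 in ['d', 'b', 'a', 'e'] -> ['a', 'd', 'b', 'e']
'd': index 1 in ['a', 'd', 'b', 'e'] -> ['d', 'a', 'b', 'e']
'a': index 1 in ['d', 'a', 'b', 'e'] -> ['a', 'd', 'b', 'e']
'e': index 3 in ['a', 'd', 'b', 'e'] -> ['e', 'a', 'd', 'b']


Output: [1, 1, 0, 1, 1, 2, 2, 1, 2, 1, 1, 3]


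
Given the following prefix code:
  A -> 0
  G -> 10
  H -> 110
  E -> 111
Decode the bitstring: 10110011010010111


Decoding step by step:
Bits 10 -> G
Bits 110 -> H
Bits 0 -> A
Bits 110 -> H
Bits 10 -> G
Bits 0 -> A
Bits 10 -> G
Bits 111 -> E


Decoded message: GHAHGAGE


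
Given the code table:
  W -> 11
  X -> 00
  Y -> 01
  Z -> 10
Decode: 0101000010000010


Decoding:
01 -> Y
01 -> Y
00 -> X
00 -> X
10 -> Z
00 -> X
00 -> X
10 -> Z


Result: YYXXZXXZ


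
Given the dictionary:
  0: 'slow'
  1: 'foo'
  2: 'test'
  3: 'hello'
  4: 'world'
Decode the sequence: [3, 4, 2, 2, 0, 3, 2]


Look up each index in the dictionary:
  3 -> 'hello'
  4 -> 'world'
  2 -> 'test'
  2 -> 'test'
  0 -> 'slow'
  3 -> 'hello'
  2 -> 'test'

Decoded: "hello world test test slow hello test"


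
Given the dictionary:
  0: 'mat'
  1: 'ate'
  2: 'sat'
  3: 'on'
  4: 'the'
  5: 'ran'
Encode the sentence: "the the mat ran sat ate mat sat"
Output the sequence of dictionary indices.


Look up each word in the dictionary:
  'the' -> 4
  'the' -> 4
  'mat' -> 0
  'ran' -> 5
  'sat' -> 2
  'ate' -> 1
  'mat' -> 0
  'sat' -> 2

Encoded: [4, 4, 0, 5, 2, 1, 0, 2]


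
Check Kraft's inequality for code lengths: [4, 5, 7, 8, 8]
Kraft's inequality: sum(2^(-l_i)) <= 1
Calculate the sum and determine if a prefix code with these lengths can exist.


Sum = 2^(-4) + 2^(-5) + 2^(-7) + 2^(-8) + 2^(-8)
    = 0.0625 + 0.03125 + 0.0078125 + 0.00390625 + 0.00390625
    = 28/256 = 0.109375
Since 0.109375 <= 1, Kraft's inequality IS satisfied.
A prefix code with these lengths CAN exist.

Kraft sum = 0.109375. Satisfied.


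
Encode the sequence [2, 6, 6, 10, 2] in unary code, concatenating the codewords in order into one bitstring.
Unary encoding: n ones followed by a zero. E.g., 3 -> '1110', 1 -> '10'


Encode each number as n ones followed by a terminating 0:
  2 -> 110 (3 bits)
  6 -> 1111110 (7 bits)
  6 -> 1111110 (7 bits)
  10 -> 11111111110 (11 bits)
  2 -> 110 (3 bits)
Total length = 3 + 7 + 7 + 11 + 3 = 31 bits.

Unary([2, 6, 6, 10, 2]) = 1101111110111111011111111110110 (31 bits)


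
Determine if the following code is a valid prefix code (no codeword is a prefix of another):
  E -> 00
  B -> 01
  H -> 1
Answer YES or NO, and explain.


Checking each pair (does one codeword prefix another?):
  E='00' vs B='01': no prefix
  E='00' vs H='1': no prefix
  B='01' vs E='00': no prefix
  B='01' vs H='1': no prefix
  H='1' vs E='00': no prefix
  H='1' vs B='01': no prefix
No violation found over all pairs.

YES -- this is a valid prefix code. No codeword is a prefix of any other codeword.


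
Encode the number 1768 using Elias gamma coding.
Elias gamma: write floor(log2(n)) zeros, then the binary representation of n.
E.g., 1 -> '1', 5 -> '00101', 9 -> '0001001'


num_bits = floor(log2(1768)) + 1 = 11
leading_zeros = num_bits - 1 = 10
binary(1768) = 11011101000

Elias gamma(1768) = '0000000000' + '11011101000' = 000000000011011101000 (21 bits)


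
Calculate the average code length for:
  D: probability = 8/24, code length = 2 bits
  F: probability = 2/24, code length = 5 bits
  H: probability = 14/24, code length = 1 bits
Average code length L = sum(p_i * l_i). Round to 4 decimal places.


Weighted contributions p_i * l_i:
  D: (8/24) * 2 = 16/24
  F: (2/24) * 5 = 10/24
  H: (14/24) * 1 = 14/24
Sum = (16 + 10 + 14)/24 = 40/24

L = 40/24 = 1.6667 bits/symbol


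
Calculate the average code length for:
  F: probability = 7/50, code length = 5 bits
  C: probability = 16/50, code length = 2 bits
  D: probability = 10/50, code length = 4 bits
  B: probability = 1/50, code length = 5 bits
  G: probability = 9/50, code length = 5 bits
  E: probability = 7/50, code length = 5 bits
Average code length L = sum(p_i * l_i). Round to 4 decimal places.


Weighted contributions p_i * l_i:
  F: (7/50) * 5 = 35/50
  C: (16/50) * 2 = 32/50
  D: (10/50) * 4 = 40/50
  B: (1/50) * 5 = 5/50
  G: (9/50) * 5 = 45/50
  E: (7/50) * 5 = 35/50
Sum = (35 + 32 + 40 + 5 + 45 + 35)/50 = 192/50

L = 192/50 = 3.8400 bits/symbol
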